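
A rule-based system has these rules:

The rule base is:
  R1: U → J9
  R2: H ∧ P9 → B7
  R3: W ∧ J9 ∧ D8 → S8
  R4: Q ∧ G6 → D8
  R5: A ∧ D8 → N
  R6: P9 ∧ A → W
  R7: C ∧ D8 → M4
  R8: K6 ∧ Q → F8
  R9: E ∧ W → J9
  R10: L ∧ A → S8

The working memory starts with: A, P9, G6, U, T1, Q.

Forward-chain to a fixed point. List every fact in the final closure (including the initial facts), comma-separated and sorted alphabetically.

A, D8, G6, J9, N, P9, Q, S8, T1, U, W

Round 1: R1 [U → J9]; R4 [Q ∧ G6 → D8]; R6 [P9 ∧ A → W]. Adds J9, D8, W.
Round 2: R3 [W ∧ J9 ∧ D8 → S8]; R5 [A ∧ D8 → N]. Adds S8, N.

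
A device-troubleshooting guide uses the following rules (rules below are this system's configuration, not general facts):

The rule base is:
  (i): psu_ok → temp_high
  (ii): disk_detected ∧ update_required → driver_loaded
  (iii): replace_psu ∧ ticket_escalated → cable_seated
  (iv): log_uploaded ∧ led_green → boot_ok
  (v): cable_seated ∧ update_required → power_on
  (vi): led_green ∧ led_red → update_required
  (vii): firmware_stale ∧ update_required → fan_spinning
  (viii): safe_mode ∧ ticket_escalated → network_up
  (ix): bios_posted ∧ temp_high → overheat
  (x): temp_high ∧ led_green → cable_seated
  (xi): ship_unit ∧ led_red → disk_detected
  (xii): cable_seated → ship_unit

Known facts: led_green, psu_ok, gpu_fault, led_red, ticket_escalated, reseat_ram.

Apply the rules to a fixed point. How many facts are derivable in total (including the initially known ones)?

[1] (i) [psu_ok → temp_high]; (vi) [led_green ∧ led_red → update_required]. ⇒ new: temp_high, update_required.
[2] (x) [temp_high ∧ led_green → cable_seated]. ⇒ new: cable_seated.
[3] (v) [cable_seated ∧ update_required → power_on]; (xii) [cable_seated → ship_unit]. ⇒ new: power_on, ship_unit.
[4] (xi) [ship_unit ∧ led_red → disk_detected]. ⇒ new: disk_detected.
[5] (ii) [disk_detected ∧ update_required → driver_loaded]. ⇒ new: driver_loaded.
Closure: {cable_seated, disk_detected, driver_loaded, gpu_fault, led_green, led_red, power_on, psu_ok, reseat_ram, ship_unit, temp_high, ticket_escalated, update_required} — 13 facts.

13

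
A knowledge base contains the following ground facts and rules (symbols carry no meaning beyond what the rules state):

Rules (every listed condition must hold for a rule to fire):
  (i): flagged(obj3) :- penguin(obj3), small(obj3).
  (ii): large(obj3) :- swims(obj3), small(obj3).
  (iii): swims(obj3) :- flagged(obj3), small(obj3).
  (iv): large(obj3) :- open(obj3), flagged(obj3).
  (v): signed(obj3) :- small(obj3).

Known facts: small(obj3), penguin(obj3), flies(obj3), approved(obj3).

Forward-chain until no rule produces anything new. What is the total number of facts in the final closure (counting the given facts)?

8

Round 1: (i) [flagged(obj3) :- penguin(obj3), small(obj3).]; (v) [signed(obj3) :- small(obj3).]. New: flagged(obj3), signed(obj3).
Round 2: (iii) [swims(obj3) :- flagged(obj3), small(obj3).]. New: swims(obj3).
Round 3: (ii) [large(obj3) :- swims(obj3), small(obj3).]. New: large(obj3).
Closure: {approved(obj3), flagged(obj3), flies(obj3), large(obj3), penguin(obj3), signed(obj3), small(obj3), swims(obj3)} — 8 facts.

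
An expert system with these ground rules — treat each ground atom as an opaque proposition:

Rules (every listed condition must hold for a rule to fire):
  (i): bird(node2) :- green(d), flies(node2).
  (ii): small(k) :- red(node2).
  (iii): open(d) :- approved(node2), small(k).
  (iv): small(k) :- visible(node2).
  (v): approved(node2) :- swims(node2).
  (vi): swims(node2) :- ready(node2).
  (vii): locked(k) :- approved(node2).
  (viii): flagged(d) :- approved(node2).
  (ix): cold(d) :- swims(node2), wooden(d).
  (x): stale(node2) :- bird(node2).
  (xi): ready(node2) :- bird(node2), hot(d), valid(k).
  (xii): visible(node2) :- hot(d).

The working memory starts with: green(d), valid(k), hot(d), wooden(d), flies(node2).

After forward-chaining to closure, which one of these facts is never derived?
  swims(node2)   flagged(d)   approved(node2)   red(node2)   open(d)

red(node2)

Round 1: (i) [bird(node2) :- green(d), flies(node2).]; (xii) [visible(node2) :- hot(d).]. Adds bird(node2), visible(node2).
Round 2: (iv) [small(k) :- visible(node2).]; (x) [stale(node2) :- bird(node2).]; (xi) [ready(node2) :- bird(node2), hot(d), valid(k).]. Adds small(k), stale(node2), ready(node2).
Round 3: (vi) [swims(node2) :- ready(node2).]. Adds swims(node2).
Round 4: (v) [approved(node2) :- swims(node2).]; (ix) [cold(d) :- swims(node2), wooden(d).]. Adds approved(node2), cold(d).
Round 5: (iii) [open(d) :- approved(node2), small(k).]; (vii) [locked(k) :- approved(node2).]; (viii) [flagged(d) :- approved(node2).]. Adds open(d), locked(k), flagged(d).
Derived: swims(node2) (round 3), flagged(d) (round 5), open(d) (round 5), approved(node2) (round 4). red(node2) never appears in any round.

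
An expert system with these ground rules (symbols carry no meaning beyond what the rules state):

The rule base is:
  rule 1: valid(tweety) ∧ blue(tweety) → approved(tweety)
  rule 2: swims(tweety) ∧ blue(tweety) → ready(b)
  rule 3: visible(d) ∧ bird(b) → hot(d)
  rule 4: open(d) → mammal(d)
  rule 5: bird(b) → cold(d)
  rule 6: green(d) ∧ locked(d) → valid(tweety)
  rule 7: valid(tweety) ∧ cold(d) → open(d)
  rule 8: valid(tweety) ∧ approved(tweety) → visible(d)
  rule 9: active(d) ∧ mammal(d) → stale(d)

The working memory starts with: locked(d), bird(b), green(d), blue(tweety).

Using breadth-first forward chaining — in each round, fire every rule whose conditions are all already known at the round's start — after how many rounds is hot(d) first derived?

Round 1: rule 5 [bird(b) → cold(d)]; rule 6 [green(d) ∧ locked(d) → valid(tweety)]. New: cold(d), valid(tweety).
Round 2: rule 1 [valid(tweety) ∧ blue(tweety) → approved(tweety)]; rule 7 [valid(tweety) ∧ cold(d) → open(d)]. New: approved(tweety), open(d).
Round 3: rule 4 [open(d) → mammal(d)]; rule 8 [valid(tweety) ∧ approved(tweety) → visible(d)]. New: mammal(d), visible(d).
Round 4: rule 3 [visible(d) ∧ bird(b) → hot(d)]. New: hot(d).
hot(d) first appears in round 4.

4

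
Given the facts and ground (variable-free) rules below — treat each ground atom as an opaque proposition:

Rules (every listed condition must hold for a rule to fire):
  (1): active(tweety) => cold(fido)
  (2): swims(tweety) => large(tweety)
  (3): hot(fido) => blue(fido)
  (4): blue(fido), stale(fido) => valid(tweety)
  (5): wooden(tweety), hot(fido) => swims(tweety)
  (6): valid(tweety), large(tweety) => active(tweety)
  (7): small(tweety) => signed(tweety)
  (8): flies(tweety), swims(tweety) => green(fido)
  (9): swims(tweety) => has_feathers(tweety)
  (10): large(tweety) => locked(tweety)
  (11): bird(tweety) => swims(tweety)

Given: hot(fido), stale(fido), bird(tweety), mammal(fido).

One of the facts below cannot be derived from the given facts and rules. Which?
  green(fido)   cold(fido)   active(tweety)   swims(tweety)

Round 1 fires (3), (11), giving blue(fido), swims(tweety).
Round 2 fires (2), (4), (9), giving large(tweety), valid(tweety), has_feathers(tweety).
Round 3 fires (6), (10), giving active(tweety), locked(tweety).
Round 4 fires (1), giving cold(fido).
Derived: cold(fido) (round 4), active(tweety) (round 3), swims(tweety) (round 1). green(fido) never appears in any round.

green(fido)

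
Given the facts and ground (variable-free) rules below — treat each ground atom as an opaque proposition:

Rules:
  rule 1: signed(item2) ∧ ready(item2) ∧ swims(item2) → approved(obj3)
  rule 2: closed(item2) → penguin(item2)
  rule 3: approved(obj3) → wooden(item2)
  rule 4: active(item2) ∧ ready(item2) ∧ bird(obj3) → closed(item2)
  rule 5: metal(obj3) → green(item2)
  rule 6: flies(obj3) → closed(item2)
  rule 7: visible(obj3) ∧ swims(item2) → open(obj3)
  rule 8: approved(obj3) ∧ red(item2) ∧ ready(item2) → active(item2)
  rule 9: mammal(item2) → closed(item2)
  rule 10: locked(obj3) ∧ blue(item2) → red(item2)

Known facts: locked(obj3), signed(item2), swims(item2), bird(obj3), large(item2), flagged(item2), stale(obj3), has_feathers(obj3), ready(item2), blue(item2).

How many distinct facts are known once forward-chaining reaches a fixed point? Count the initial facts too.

16

[1] rule 1 [signed(item2) ∧ ready(item2) ∧ swims(item2) → approved(obj3)]; rule 10 [locked(obj3) ∧ blue(item2) → red(item2)]. ⇒ new: approved(obj3), red(item2).
[2] rule 3 [approved(obj3) → wooden(item2)]; rule 8 [approved(obj3) ∧ red(item2) ∧ ready(item2) → active(item2)]. ⇒ new: wooden(item2), active(item2).
[3] rule 4 [active(item2) ∧ ready(item2) ∧ bird(obj3) → closed(item2)]. ⇒ new: closed(item2).
[4] rule 2 [closed(item2) → penguin(item2)]. ⇒ new: penguin(item2).
Closure: {active(item2), approved(obj3), bird(obj3), blue(item2), closed(item2), flagged(item2), has_feathers(obj3), large(item2), locked(obj3), penguin(item2), ready(item2), red(item2), signed(item2), stale(obj3), swims(item2), wooden(item2)} — 16 facts.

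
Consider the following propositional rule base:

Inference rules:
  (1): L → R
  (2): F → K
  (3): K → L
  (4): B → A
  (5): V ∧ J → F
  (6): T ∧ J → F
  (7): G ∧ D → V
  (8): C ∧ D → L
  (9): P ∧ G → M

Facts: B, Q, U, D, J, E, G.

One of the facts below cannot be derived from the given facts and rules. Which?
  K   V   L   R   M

M

[1] (4) [B → A]; (7) [G ∧ D → V]. ⇒ new: A, V.
[2] (5) [V ∧ J → F]. ⇒ new: F.
[3] (2) [F → K]. ⇒ new: K.
[4] (3) [K → L]. ⇒ new: L.
[5] (1) [L → R]. ⇒ new: R.
Derived: K (round 3), L (round 4), R (round 5), V (round 1). M never appears in any round.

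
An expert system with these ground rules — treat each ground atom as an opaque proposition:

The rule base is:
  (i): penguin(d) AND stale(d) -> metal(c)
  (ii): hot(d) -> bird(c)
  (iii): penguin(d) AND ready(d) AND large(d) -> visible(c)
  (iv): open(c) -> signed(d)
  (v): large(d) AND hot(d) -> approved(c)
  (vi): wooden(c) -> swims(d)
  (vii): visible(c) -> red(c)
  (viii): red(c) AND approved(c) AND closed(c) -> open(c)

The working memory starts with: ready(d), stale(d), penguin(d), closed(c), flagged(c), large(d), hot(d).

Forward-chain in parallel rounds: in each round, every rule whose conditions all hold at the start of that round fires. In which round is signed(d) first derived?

4

Round 1 — (i), (ii), (iii), (v), derive metal(c), bird(c), visible(c), approved(c).
Round 2 — (vii), derive red(c).
Round 3 — (viii), derive open(c).
Round 4 — (iv), derive signed(d).
signed(d) first appears in round 4.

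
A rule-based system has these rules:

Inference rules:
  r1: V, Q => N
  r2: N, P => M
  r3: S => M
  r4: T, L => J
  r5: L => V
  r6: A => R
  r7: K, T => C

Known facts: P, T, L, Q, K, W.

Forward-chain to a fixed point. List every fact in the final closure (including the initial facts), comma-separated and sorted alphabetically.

C, J, K, L, M, N, P, Q, T, V, W

[1] r4 [T, L => J]; r5 [L => V]; r7 [K, T => C]. ⇒ new: J, V, C.
[2] r1 [V, Q => N]. ⇒ new: N.
[3] r2 [N, P => M]. ⇒ new: M.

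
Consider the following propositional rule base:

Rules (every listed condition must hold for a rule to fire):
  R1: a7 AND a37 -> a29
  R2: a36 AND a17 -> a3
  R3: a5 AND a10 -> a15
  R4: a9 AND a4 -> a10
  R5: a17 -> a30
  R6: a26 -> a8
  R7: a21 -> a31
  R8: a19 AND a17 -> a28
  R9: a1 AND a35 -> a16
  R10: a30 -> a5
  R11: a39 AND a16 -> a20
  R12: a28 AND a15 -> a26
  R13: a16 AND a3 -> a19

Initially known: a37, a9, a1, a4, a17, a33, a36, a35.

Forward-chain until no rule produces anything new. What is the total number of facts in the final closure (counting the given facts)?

18

Round 1 fires R2, R4, R5, R9, giving a3, a10, a30, a16.
Round 2 fires R10, R13, giving a5, a19.
Round 3 fires R3, R8, giving a15, a28.
Round 4 fires R12, giving a26.
Round 5 fires R6, giving a8.
Closure: {a1, a10, a15, a16, a17, a19, a26, a28, a3, a30, a33, a35, a36, a37, a4, a5, a8, a9} — 18 facts.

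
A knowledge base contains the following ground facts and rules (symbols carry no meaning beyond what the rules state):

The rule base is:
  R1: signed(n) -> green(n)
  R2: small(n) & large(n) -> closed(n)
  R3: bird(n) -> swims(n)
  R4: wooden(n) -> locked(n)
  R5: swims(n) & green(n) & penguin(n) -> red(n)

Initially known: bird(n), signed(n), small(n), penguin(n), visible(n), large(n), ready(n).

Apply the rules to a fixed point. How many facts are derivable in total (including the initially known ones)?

11

[1] R1 [signed(n) -> green(n)]; R2 [small(n) & large(n) -> closed(n)]; R3 [bird(n) -> swims(n)]. ⇒ new: green(n), closed(n), swims(n).
[2] R5 [swims(n) & green(n) & penguin(n) -> red(n)]. ⇒ new: red(n).
Closure: {bird(n), closed(n), green(n), large(n), penguin(n), ready(n), red(n), signed(n), small(n), swims(n), visible(n)} — 11 facts.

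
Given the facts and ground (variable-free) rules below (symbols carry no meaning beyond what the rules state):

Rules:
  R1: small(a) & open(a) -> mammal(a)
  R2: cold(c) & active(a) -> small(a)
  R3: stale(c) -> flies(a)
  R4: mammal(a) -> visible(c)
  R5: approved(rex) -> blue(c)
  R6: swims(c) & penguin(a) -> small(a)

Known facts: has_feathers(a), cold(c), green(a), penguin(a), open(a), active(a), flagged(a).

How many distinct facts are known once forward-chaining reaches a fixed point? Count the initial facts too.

10

Round 1: R2 [cold(c) & active(a) -> small(a)]. New: small(a).
Round 2: R1 [small(a) & open(a) -> mammal(a)]. New: mammal(a).
Round 3: R4 [mammal(a) -> visible(c)]. New: visible(c).
Closure: {active(a), cold(c), flagged(a), green(a), has_feathers(a), mammal(a), open(a), penguin(a), small(a), visible(c)} — 10 facts.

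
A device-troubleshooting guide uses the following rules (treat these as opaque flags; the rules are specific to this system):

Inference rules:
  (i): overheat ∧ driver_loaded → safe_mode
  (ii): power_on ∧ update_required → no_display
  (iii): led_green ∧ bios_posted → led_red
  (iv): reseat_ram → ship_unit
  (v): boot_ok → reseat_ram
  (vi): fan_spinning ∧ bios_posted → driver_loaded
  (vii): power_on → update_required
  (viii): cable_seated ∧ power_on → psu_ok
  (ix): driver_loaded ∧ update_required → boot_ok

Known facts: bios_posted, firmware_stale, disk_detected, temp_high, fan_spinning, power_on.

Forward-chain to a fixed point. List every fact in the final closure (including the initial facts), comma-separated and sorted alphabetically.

bios_posted, boot_ok, disk_detected, driver_loaded, fan_spinning, firmware_stale, no_display, power_on, reseat_ram, ship_unit, temp_high, update_required

Round 1: (vi) [fan_spinning ∧ bios_posted → driver_loaded]; (vii) [power_on → update_required]. Adds driver_loaded, update_required.
Round 2: (ii) [power_on ∧ update_required → no_display]; (ix) [driver_loaded ∧ update_required → boot_ok]. Adds no_display, boot_ok.
Round 3: (v) [boot_ok → reseat_ram]. Adds reseat_ram.
Round 4: (iv) [reseat_ram → ship_unit]. Adds ship_unit.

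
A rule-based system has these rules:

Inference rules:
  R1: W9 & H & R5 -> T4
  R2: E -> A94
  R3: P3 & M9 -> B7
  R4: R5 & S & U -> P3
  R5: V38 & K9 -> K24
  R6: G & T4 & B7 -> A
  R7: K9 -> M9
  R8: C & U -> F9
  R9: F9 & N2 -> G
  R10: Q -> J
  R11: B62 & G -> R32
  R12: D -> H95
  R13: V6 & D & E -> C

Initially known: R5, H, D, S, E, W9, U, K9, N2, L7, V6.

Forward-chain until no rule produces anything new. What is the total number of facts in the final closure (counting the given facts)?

21

[1] R1 [W9 & H & R5 -> T4]; R2 [E -> A94]; R4 [R5 & S & U -> P3]; R7 [K9 -> M9]; R12 [D -> H95]; R13 [V6 & D & E -> C]. ⇒ new: T4, A94, P3, M9, H95, C.
[2] R3 [P3 & M9 -> B7]; R8 [C & U -> F9]. ⇒ new: B7, F9.
[3] R9 [F9 & N2 -> G]. ⇒ new: G.
[4] R6 [G & T4 & B7 -> A]. ⇒ new: A.
Closure: {A, A94, B7, C, D, E, F9, G, H, H95, K9, L7, M9, N2, P3, R5, S, T4, U, V6, W9} — 21 facts.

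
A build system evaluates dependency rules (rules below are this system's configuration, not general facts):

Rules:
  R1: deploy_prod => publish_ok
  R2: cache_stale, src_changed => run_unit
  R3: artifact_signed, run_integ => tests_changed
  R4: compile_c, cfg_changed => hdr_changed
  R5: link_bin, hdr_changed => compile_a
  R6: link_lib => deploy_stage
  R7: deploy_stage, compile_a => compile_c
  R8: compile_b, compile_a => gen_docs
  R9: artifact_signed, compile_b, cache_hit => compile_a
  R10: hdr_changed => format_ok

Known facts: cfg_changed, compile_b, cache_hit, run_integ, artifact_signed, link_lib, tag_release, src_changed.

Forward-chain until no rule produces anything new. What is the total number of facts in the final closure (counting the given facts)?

15

Round 1: R3 [artifact_signed, run_integ => tests_changed]; R6 [link_lib => deploy_stage]; R9 [artifact_signed, compile_b, cache_hit => compile_a]. New: tests_changed, deploy_stage, compile_a.
Round 2: R7 [deploy_stage, compile_a => compile_c]; R8 [compile_b, compile_a => gen_docs]. New: compile_c, gen_docs.
Round 3: R4 [compile_c, cfg_changed => hdr_changed]. New: hdr_changed.
Round 4: R10 [hdr_changed => format_ok]. New: format_ok.
Closure: {artifact_signed, cache_hit, cfg_changed, compile_a, compile_b, compile_c, deploy_stage, format_ok, gen_docs, hdr_changed, link_lib, run_integ, src_changed, tag_release, tests_changed} — 15 facts.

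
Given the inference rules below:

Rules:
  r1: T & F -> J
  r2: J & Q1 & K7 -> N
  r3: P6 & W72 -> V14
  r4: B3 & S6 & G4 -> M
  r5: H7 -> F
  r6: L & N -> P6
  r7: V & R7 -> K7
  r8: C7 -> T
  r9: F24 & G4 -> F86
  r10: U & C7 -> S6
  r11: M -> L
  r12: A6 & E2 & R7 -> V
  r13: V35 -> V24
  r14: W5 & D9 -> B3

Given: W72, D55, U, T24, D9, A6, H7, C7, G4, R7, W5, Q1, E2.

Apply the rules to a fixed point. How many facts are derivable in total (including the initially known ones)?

[1] r5 [H7 -> F]; r8 [C7 -> T]; r10 [U & C7 -> S6]; r12 [A6 & E2 & R7 -> V]; r14 [W5 & D9 -> B3]. ⇒ new: F, T, S6, V, B3.
[2] r1 [T & F -> J]; r4 [B3 & S6 & G4 -> M]; r7 [V & R7 -> K7]. ⇒ new: J, M, K7.
[3] r2 [J & Q1 & K7 -> N]; r11 [M -> L]. ⇒ new: N, L.
[4] r6 [L & N -> P6]. ⇒ new: P6.
[5] r3 [P6 & W72 -> V14]. ⇒ new: V14.
Closure: {A6, B3, C7, D55, D9, E2, F, G4, H7, J, K7, L, M, N, P6, Q1, R7, S6, T, T24, U, V, V14, W5, W72} — 25 facts.

25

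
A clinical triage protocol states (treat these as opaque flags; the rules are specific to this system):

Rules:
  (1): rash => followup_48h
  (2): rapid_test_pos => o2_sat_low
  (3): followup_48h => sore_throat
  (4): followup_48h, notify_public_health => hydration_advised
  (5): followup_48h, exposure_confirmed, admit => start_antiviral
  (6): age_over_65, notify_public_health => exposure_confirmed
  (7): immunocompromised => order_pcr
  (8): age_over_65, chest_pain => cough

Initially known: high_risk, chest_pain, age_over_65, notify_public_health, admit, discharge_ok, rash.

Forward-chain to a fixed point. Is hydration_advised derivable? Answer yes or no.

yes

[1] (1) [rash => followup_48h]; (6) [age_over_65, notify_public_health => exposure_confirmed]; (8) [age_over_65, chest_pain => cough]. ⇒ new: followup_48h, exposure_confirmed, cough.
[2] (3) [followup_48h => sore_throat]; (4) [followup_48h, notify_public_health => hydration_advised]; (5) [followup_48h, exposure_confirmed, admit => start_antiviral]. ⇒ new: sore_throat, hydration_advised, start_antiviral.
hydration_advised appears in round 2, so it is derivable.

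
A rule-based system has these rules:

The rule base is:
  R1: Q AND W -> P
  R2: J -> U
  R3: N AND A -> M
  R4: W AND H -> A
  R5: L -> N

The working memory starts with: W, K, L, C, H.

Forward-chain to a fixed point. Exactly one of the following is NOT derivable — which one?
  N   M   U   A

U

Round 1 fires R4, R5, giving A, N.
Round 2 fires R3, giving M.
Derived: M (round 2), A (round 1), N (round 1). U never appears in any round.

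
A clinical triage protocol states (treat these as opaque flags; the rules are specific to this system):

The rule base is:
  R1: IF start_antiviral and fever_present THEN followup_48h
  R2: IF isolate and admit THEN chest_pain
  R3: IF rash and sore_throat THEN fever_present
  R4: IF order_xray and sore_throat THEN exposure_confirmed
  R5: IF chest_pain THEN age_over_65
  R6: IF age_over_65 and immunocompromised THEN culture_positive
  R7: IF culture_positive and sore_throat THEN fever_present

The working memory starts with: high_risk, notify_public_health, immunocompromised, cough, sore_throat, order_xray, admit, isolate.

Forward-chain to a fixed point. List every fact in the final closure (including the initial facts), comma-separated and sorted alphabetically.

[1] R2 [IF isolate and admit THEN chest_pain]; R4 [IF order_xray and sore_throat THEN exposure_confirmed]. ⇒ new: chest_pain, exposure_confirmed.
[2] R5 [IF chest_pain THEN age_over_65]. ⇒ new: age_over_65.
[3] R6 [IF age_over_65 and immunocompromised THEN culture_positive]. ⇒ new: culture_positive.
[4] R7 [IF culture_positive and sore_throat THEN fever_present]. ⇒ new: fever_present.

admit, age_over_65, chest_pain, cough, culture_positive, exposure_confirmed, fever_present, high_risk, immunocompromised, isolate, notify_public_health, order_xray, sore_throat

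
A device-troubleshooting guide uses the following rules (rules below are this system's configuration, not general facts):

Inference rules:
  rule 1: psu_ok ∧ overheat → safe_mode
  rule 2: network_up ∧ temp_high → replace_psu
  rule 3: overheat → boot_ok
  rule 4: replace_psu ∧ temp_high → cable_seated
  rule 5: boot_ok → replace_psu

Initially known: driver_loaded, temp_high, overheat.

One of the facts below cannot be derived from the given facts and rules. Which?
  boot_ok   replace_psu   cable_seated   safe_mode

safe_mode

[1] rule 3 [overheat → boot_ok]. ⇒ new: boot_ok.
[2] rule 5 [boot_ok → replace_psu]. ⇒ new: replace_psu.
[3] rule 4 [replace_psu ∧ temp_high → cable_seated]. ⇒ new: cable_seated.
Derived: boot_ok (round 1), cable_seated (round 3), replace_psu (round 2). safe_mode never appears in any round.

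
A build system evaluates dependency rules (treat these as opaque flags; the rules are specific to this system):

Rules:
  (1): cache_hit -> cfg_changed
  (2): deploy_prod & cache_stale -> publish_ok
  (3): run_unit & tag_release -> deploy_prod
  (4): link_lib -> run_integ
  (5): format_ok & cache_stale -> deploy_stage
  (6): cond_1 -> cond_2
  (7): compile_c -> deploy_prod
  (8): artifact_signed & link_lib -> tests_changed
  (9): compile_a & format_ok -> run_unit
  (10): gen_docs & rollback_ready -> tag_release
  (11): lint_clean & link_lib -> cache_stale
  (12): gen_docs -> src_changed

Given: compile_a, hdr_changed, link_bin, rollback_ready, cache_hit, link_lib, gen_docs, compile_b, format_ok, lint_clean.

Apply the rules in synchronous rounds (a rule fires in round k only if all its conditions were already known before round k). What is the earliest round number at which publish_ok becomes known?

[1] (1) [cache_hit -> cfg_changed]; (4) [link_lib -> run_integ]; (9) [compile_a & format_ok -> run_unit]; (10) [gen_docs & rollback_ready -> tag_release]; (11) [lint_clean & link_lib -> cache_stale]; (12) [gen_docs -> src_changed]. ⇒ new: cfg_changed, run_integ, run_unit, tag_release, cache_stale, src_changed.
[2] (3) [run_unit & tag_release -> deploy_prod]; (5) [format_ok & cache_stale -> deploy_stage]. ⇒ new: deploy_prod, deploy_stage.
[3] (2) [deploy_prod & cache_stale -> publish_ok]. ⇒ new: publish_ok.
publish_ok first appears in round 3.

3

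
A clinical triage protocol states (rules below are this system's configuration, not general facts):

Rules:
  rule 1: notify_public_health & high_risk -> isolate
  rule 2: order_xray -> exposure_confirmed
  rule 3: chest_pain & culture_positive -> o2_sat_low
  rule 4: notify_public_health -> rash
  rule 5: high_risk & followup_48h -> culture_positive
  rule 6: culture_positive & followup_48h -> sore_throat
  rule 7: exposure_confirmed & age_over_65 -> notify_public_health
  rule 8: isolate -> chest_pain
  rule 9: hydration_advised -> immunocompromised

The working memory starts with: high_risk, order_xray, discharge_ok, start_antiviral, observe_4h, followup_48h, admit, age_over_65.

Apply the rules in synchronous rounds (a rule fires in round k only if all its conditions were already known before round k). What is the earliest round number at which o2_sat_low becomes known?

[1] rule 2 [order_xray -> exposure_confirmed]; rule 5 [high_risk & followup_48h -> culture_positive]. ⇒ new: exposure_confirmed, culture_positive.
[2] rule 6 [culture_positive & followup_48h -> sore_throat]; rule 7 [exposure_confirmed & age_over_65 -> notify_public_health]. ⇒ new: sore_throat, notify_public_health.
[3] rule 1 [notify_public_health & high_risk -> isolate]; rule 4 [notify_public_health -> rash]. ⇒ new: isolate, rash.
[4] rule 8 [isolate -> chest_pain]. ⇒ new: chest_pain.
[5] rule 3 [chest_pain & culture_positive -> o2_sat_low]. ⇒ new: o2_sat_low.
o2_sat_low first appears in round 5.

5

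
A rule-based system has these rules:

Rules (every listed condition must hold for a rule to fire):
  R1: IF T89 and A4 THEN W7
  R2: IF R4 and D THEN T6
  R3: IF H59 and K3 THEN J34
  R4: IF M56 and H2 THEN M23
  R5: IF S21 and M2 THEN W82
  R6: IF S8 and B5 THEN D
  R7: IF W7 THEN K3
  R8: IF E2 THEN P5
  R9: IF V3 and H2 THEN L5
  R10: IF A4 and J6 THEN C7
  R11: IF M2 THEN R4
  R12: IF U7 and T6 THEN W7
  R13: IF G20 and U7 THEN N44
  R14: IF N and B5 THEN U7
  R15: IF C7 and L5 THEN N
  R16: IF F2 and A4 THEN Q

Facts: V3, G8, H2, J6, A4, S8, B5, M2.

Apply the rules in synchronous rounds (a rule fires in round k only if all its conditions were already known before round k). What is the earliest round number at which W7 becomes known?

Round 1 — R6, R9, R10, R11, derive D, L5, C7, R4.
Round 2 — R2, R15, derive T6, N.
Round 3 — R14, derive U7.
Round 4 — R12, derive W7.
W7 first appears in round 4.

4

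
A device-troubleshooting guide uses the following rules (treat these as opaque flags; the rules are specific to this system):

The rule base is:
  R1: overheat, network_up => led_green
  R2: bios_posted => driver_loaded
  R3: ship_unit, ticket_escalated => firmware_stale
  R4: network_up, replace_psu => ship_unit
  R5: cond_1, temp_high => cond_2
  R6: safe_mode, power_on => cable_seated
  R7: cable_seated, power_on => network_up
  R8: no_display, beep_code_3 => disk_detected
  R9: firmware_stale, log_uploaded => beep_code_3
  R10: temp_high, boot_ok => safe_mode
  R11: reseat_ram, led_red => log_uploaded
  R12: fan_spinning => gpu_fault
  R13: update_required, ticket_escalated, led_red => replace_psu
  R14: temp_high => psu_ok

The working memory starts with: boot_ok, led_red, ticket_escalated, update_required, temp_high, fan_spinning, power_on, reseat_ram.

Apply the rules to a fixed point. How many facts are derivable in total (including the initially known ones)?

Round 1 fires R10, R11, R12, R13, R14, giving safe_mode, log_uploaded, gpu_fault, replace_psu, psu_ok.
Round 2 fires R6, giving cable_seated.
Round 3 fires R7, giving network_up.
Round 4 fires R4, giving ship_unit.
Round 5 fires R3, giving firmware_stale.
Round 6 fires R9, giving beep_code_3.
Closure: {beep_code_3, boot_ok, cable_seated, fan_spinning, firmware_stale, gpu_fault, led_red, log_uploaded, network_up, power_on, psu_ok, replace_psu, reseat_ram, safe_mode, ship_unit, temp_high, ticket_escalated, update_required} — 18 facts.

18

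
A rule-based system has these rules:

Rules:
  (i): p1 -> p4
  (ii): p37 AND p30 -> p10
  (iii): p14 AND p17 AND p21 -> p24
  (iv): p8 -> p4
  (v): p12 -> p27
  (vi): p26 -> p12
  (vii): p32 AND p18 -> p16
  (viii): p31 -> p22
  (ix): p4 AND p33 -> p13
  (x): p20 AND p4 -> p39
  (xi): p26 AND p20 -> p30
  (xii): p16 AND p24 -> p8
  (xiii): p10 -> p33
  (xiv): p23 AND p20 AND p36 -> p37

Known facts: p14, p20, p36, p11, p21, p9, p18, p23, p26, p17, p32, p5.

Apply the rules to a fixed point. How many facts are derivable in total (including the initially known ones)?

[1] (iii) [p14 AND p17 AND p21 -> p24]; (vi) [p26 -> p12]; (vii) [p32 AND p18 -> p16]; (xi) [p26 AND p20 -> p30]; (xiv) [p23 AND p20 AND p36 -> p37]. ⇒ new: p24, p12, p16, p30, p37.
[2] (ii) [p37 AND p30 -> p10]; (v) [p12 -> p27]; (xii) [p16 AND p24 -> p8]. ⇒ new: p10, p27, p8.
[3] (iv) [p8 -> p4]; (xiii) [p10 -> p33]. ⇒ new: p4, p33.
[4] (ix) [p4 AND p33 -> p13]; (x) [p20 AND p4 -> p39]. ⇒ new: p13, p39.
Closure: {p10, p11, p12, p13, p14, p16, p17, p18, p20, p21, p23, p24, p26, p27, p30, p32, p33, p36, p37, p39, p4, p5, p8, p9} — 24 facts.

24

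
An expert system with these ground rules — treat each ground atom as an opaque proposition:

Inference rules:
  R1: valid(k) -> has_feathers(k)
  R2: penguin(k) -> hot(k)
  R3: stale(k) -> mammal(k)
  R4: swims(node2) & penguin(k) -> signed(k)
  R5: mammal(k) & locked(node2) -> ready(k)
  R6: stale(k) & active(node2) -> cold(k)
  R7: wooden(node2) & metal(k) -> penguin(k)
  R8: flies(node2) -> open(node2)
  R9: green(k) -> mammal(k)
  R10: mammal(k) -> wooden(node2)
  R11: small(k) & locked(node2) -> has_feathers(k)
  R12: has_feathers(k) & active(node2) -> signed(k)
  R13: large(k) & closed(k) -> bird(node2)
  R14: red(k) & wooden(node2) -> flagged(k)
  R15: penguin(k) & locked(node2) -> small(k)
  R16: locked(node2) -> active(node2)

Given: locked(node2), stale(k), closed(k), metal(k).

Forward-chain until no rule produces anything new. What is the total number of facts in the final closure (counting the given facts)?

[1] R3 [stale(k) -> mammal(k)]; R16 [locked(node2) -> active(node2)]. ⇒ new: mammal(k), active(node2).
[2] R5 [mammal(k) & locked(node2) -> ready(k)]; R6 [stale(k) & active(node2) -> cold(k)]; R10 [mammal(k) -> wooden(node2)]. ⇒ new: ready(k), cold(k), wooden(node2).
[3] R7 [wooden(node2) & metal(k) -> penguin(k)]. ⇒ new: penguin(k).
[4] R2 [penguin(k) -> hot(k)]; R15 [penguin(k) & locked(node2) -> small(k)]. ⇒ new: hot(k), small(k).
[5] R11 [small(k) & locked(node2) -> has_feathers(k)]. ⇒ new: has_feathers(k).
[6] R12 [has_feathers(k) & active(node2) -> signed(k)]. ⇒ new: signed(k).
Closure: {active(node2), closed(k), cold(k), has_feathers(k), hot(k), locked(node2), mammal(k), metal(k), penguin(k), ready(k), signed(k), small(k), stale(k), wooden(node2)} — 14 facts.

14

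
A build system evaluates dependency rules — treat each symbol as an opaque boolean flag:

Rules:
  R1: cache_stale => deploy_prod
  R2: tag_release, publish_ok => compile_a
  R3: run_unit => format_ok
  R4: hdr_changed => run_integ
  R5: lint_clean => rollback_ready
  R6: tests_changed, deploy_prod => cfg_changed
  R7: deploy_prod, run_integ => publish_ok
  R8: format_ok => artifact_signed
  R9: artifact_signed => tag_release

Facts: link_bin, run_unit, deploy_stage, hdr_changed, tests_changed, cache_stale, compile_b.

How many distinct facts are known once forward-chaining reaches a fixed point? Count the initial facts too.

Round 1: R1 [cache_stale => deploy_prod]; R3 [run_unit => format_ok]; R4 [hdr_changed => run_integ]. New: deploy_prod, format_ok, run_integ.
Round 2: R6 [tests_changed, deploy_prod => cfg_changed]; R7 [deploy_prod, run_integ => publish_ok]; R8 [format_ok => artifact_signed]. New: cfg_changed, publish_ok, artifact_signed.
Round 3: R9 [artifact_signed => tag_release]. New: tag_release.
Round 4: R2 [tag_release, publish_ok => compile_a]. New: compile_a.
Closure: {artifact_signed, cache_stale, cfg_changed, compile_a, compile_b, deploy_prod, deploy_stage, format_ok, hdr_changed, link_bin, publish_ok, run_integ, run_unit, tag_release, tests_changed} — 15 facts.

15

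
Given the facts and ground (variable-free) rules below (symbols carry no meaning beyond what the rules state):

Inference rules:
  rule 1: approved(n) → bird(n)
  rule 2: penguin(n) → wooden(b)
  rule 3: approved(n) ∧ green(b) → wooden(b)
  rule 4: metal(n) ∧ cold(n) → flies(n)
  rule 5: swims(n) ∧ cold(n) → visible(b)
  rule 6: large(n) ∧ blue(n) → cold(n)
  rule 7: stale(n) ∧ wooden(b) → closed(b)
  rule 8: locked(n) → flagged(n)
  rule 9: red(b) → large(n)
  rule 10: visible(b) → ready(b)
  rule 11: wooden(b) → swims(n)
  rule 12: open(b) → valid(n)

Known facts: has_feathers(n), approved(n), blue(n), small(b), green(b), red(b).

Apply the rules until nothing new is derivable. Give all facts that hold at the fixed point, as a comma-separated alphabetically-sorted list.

approved(n), bird(n), blue(n), cold(n), green(b), has_feathers(n), large(n), ready(b), red(b), small(b), swims(n), visible(b), wooden(b)

[1] rule 1 [approved(n) → bird(n)]; rule 3 [approved(n) ∧ green(b) → wooden(b)]; rule 9 [red(b) → large(n)]. ⇒ new: bird(n), wooden(b), large(n).
[2] rule 6 [large(n) ∧ blue(n) → cold(n)]; rule 11 [wooden(b) → swims(n)]. ⇒ new: cold(n), swims(n).
[3] rule 5 [swims(n) ∧ cold(n) → visible(b)]. ⇒ new: visible(b).
[4] rule 10 [visible(b) → ready(b)]. ⇒ new: ready(b).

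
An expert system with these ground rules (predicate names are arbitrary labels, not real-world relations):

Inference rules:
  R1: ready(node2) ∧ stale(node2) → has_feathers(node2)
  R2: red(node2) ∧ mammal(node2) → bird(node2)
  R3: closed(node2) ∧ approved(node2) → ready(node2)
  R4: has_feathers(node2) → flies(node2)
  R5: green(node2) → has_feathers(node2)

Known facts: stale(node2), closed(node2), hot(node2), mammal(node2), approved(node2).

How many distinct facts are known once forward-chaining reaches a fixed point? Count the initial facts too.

8

Round 1 fires R3, giving ready(node2).
Round 2 fires R1, giving has_feathers(node2).
Round 3 fires R4, giving flies(node2).
Closure: {approved(node2), closed(node2), flies(node2), has_feathers(node2), hot(node2), mammal(node2), ready(node2), stale(node2)} — 8 facts.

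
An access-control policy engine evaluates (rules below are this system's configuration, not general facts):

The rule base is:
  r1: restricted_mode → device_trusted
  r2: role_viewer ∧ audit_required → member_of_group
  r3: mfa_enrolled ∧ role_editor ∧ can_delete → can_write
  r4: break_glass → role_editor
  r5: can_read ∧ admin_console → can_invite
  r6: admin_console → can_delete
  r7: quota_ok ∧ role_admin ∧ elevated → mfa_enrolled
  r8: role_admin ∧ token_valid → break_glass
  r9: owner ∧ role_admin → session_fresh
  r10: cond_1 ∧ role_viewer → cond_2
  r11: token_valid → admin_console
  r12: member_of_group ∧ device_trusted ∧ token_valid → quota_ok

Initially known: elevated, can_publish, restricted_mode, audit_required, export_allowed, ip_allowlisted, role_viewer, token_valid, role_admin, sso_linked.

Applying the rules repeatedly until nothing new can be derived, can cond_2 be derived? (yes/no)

no

Round 1: r1 [restricted_mode → device_trusted]; r2 [role_viewer ∧ audit_required → member_of_group]; r8 [role_admin ∧ token_valid → break_glass]; r11 [token_valid → admin_console]. New: device_trusted, member_of_group, break_glass, admin_console.
Round 2: r4 [break_glass → role_editor]; r6 [admin_console → can_delete]; r12 [member_of_group ∧ device_trusted ∧ token_valid → quota_ok]. New: role_editor, can_delete, quota_ok.
Round 3: r7 [quota_ok ∧ role_admin ∧ elevated → mfa_enrolled]. New: mfa_enrolled.
Round 4: r3 [mfa_enrolled ∧ role_editor ∧ can_delete → can_write]. New: can_write.
Fixed point reached. cond_2 is concluded only by r10; r10 needs cond_1 (never derived).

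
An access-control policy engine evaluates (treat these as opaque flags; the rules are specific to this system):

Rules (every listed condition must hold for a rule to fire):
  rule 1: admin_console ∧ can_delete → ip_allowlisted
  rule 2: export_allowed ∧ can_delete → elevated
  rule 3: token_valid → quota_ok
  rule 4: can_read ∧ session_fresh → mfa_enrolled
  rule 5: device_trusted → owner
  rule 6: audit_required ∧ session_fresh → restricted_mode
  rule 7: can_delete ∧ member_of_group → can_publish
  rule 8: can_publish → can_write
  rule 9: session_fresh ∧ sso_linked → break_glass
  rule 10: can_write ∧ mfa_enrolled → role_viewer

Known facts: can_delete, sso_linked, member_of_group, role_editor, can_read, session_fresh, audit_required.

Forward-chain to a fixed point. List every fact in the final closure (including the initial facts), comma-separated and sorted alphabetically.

audit_required, break_glass, can_delete, can_publish, can_read, can_write, member_of_group, mfa_enrolled, restricted_mode, role_editor, role_viewer, session_fresh, sso_linked

Round 1 fires rule 4, rule 6, rule 7, rule 9, giving mfa_enrolled, restricted_mode, can_publish, break_glass.
Round 2 fires rule 8, giving can_write.
Round 3 fires rule 10, giving role_viewer.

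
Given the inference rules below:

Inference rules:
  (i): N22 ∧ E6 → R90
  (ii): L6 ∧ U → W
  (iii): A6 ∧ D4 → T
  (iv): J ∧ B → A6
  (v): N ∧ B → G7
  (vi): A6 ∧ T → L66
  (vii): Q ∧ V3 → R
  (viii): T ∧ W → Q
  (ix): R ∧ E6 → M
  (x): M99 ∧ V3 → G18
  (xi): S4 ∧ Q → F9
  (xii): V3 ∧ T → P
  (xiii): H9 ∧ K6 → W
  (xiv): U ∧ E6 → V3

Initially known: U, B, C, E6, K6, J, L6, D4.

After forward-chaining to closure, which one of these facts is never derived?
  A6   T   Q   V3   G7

Round 1 — (ii), (iv), (xiv), derive W, A6, V3.
Round 2 — (iii), derive T.
Round 3 — (vi), (viii), (xii), derive L66, Q, P.
Round 4 — (vii), derive R.
Round 5 — (ix), derive M.
Derived: Q (round 3), V3 (round 1), T (round 2), A6 (round 1). G7 never appears in any round.

G7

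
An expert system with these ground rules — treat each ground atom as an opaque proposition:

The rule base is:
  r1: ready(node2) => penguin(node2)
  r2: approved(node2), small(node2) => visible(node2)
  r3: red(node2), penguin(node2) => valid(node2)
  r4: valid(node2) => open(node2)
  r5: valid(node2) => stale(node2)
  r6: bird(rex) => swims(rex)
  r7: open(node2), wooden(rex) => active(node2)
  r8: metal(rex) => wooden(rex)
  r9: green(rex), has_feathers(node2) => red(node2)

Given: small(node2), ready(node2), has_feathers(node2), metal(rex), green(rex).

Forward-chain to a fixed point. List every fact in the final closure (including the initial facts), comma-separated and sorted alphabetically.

Round 1 — r1, r8, r9, derive penguin(node2), wooden(rex), red(node2).
Round 2 — r3, derive valid(node2).
Round 3 — r4, r5, derive open(node2), stale(node2).
Round 4 — r7, derive active(node2).

active(node2), green(rex), has_feathers(node2), metal(rex), open(node2), penguin(node2), ready(node2), red(node2), small(node2), stale(node2), valid(node2), wooden(rex)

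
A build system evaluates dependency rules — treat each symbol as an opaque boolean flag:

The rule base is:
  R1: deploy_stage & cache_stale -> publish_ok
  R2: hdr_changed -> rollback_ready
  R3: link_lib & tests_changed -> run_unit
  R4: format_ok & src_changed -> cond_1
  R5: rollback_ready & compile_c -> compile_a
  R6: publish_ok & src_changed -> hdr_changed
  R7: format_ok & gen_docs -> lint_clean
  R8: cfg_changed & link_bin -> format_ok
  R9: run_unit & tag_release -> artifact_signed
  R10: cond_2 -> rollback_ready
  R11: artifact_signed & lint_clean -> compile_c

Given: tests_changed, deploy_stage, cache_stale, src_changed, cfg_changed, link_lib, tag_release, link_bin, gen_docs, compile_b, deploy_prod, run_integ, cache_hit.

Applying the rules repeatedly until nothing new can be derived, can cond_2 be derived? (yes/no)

no

Round 1 fires R1, R3, R8, giving publish_ok, run_unit, format_ok.
Round 2 fires R4, R6, R7, R9, giving cond_1, hdr_changed, lint_clean, artifact_signed.
Round 3 fires R2, R11, giving rollback_ready, compile_c.
Round 4 fires R5, giving compile_a.
Fixed point reached. No rule has cond_2 as a consequent, and it is not given.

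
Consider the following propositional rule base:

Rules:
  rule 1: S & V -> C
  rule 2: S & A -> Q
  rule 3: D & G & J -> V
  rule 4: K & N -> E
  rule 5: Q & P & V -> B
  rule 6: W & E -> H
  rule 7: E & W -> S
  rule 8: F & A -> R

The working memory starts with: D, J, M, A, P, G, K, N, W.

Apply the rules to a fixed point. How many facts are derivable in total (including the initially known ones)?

16

Round 1 — rule 3, rule 4, derive V, E.
Round 2 — rule 6, rule 7, derive H, S.
Round 3 — rule 1, rule 2, derive C, Q.
Round 4 — rule 5, derive B.
Closure: {A, B, C, D, E, G, H, J, K, M, N, P, Q, S, V, W} — 16 facts.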